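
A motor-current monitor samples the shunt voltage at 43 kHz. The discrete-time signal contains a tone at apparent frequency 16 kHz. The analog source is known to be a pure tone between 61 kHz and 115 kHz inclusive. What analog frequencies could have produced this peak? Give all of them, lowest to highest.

Frequencies that alias to 16 kHz are k·fs ± 16 kHz for integer k ≥ 0.
k=0: 16 kHz.
k=1: 27 kHz, 59 kHz.
k=2: 70 kHz, 102 kHz.
k=3: 113 kHz, 145 kHz.
k=4: 156 kHz, 188 kHz.
Within [61 kHz, 115 kHz]: 70 kHz, 102 kHz, 113 kHz.

70 kHz, 102 kHz, 113 kHz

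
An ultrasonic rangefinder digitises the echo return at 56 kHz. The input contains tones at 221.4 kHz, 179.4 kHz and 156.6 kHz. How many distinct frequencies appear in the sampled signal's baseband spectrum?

2

fs/2 = 28 kHz.
221.4 kHz mod fs = 53.4 kHz.
53.4 kHz > fs/2 = 28 kHz, folds to fs − 53.4 kHz = 2.6 kHz.
179.4 kHz mod fs = 11.4 kHz.
11.4 kHz ≤ fs/2 = 28 kHz, appears at 11.4 kHz.
156.6 kHz mod fs = 44.6 kHz.
44.6 kHz > fs/2 = 28 kHz, folds to fs − 44.6 kHz = 11.4 kHz.
Distinct values: {2.6 kHz, 11.4 kHz} → 2.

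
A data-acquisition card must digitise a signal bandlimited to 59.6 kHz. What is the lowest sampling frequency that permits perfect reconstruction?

119.2 kHz

Nyquist rate = 2 × 59.6 kHz = 119.2 kHz.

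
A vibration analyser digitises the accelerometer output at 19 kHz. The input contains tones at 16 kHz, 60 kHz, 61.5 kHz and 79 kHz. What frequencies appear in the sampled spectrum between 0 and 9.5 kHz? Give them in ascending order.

fs/2 = 9.5 kHz.
16 kHz > fs/2 = 9.5 kHz, folds to fs − 16 kHz = 3 kHz.
60 kHz mod fs = 3 kHz.
3 kHz ≤ fs/2 = 9.5 kHz, appears at 3 kHz.
61.5 kHz mod fs = 4.5 kHz.
4.5 kHz ≤ fs/2 = 9.5 kHz, appears at 4.5 kHz.
79 kHz mod fs = 3 kHz.
3 kHz ≤ fs/2 = 9.5 kHz, appears at 3 kHz.
Distinct values: {3 kHz, 4.5 kHz}.

3 kHz, 4.5 kHz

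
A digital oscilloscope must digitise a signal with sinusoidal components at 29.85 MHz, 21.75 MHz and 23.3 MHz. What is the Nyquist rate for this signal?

59.7 MHz

Highest-frequency component: 29.85 MHz.
Nyquist rate = 2 × 29.85 MHz = 59.7 MHz.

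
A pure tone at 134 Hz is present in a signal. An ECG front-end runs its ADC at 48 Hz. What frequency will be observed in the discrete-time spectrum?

10 Hz

134 Hz mod fs = 38 Hz.
38 Hz > fs/2 = 24 Hz, folds to fs − 38 Hz = 10 Hz.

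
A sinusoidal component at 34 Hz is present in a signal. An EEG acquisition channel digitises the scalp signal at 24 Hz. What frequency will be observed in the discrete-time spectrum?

34 Hz mod fs = 10 Hz.
10 Hz ≤ fs/2 = 12 Hz, appears at 10 Hz.

10 Hz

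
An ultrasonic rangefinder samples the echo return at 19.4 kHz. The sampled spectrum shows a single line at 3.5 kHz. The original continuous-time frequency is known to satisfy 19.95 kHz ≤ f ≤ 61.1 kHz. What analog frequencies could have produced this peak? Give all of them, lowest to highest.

Frequencies that alias to 3.5 kHz are k·fs ± 3.5 kHz for integer k ≥ 0.
k=0: 3.5 kHz.
k=1: 15.9 kHz, 22.9 kHz.
k=2: 35.3 kHz, 42.3 kHz.
k=3: 54.7 kHz, 61.7 kHz.
k=4: 74.1 kHz, 81.1 kHz.
Within [19.95 kHz, 61.1 kHz]: 22.9 kHz, 35.3 kHz, 42.3 kHz, 54.7 kHz.

22.9 kHz, 35.3 kHz, 42.3 kHz, 54.7 kHz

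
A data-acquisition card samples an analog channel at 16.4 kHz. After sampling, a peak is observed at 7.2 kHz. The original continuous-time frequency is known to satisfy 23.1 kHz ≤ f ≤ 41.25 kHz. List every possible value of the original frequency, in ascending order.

23.6 kHz, 25.6 kHz, 40 kHz

Frequencies that alias to 7.2 kHz are k·fs ± 7.2 kHz for integer k ≥ 0.
k=0: 7.2 kHz.
k=1: 9.2 kHz, 23.6 kHz.
k=2: 25.6 kHz, 40 kHz.
k=3: 42 kHz, 56.4 kHz.
Within [23.1 kHz, 41.25 kHz]: 23.6 kHz, 25.6 kHz, 40 kHz.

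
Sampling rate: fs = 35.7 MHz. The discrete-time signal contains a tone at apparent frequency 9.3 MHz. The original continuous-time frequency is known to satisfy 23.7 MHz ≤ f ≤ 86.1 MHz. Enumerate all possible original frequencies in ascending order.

Frequencies that alias to 9.3 MHz are k·fs ± 9.3 MHz for integer k ≥ 0.
k=0: 9.3 MHz.
k=1: 26.4 MHz, 45 MHz.
k=2: 62.1 MHz, 80.7 MHz.
k=3: 97.8 MHz, 116.4 MHz.
Within [23.7 MHz, 86.1 MHz]: 26.4 MHz, 45 MHz, 62.1 MHz, 80.7 MHz.

26.4 MHz, 45 MHz, 62.1 MHz, 80.7 MHz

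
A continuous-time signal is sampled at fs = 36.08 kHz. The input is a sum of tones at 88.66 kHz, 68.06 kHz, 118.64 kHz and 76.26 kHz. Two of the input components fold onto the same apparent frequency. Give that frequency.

4.1 kHz

fs/2 = 18.04 kHz.
88.66 kHz mod fs = 16.5 kHz.
16.5 kHz ≤ fs/2 = 18.04 kHz, appears at 16.5 kHz.
68.06 kHz mod fs = 31.98 kHz.
31.98 kHz > fs/2 = 18.04 kHz, folds to fs − 31.98 kHz = 4.1 kHz.
118.64 kHz mod fs = 10.4 kHz.
10.4 kHz ≤ fs/2 = 18.04 kHz, appears at 10.4 kHz.
76.26 kHz mod fs = 4.1 kHz.
4.1 kHz ≤ fs/2 = 18.04 kHz, appears at 4.1 kHz.
68.06 kHz and 76.26 kHz both map to 4.1 kHz.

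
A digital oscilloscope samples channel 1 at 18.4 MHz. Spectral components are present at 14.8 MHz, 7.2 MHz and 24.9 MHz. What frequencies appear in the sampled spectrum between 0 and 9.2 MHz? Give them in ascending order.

3.6 MHz, 6.5 MHz, 7.2 MHz

fs/2 = 9.2 MHz.
14.8 MHz > fs/2 = 9.2 MHz, folds to fs − 14.8 MHz = 3.6 MHz.
7.2 MHz ≤ fs/2 = 9.2 MHz, passes unchanged.
24.9 MHz mod fs = 6.5 MHz.
6.5 MHz ≤ fs/2 = 9.2 MHz, appears at 6.5 MHz.
Distinct values: {3.6 MHz, 6.5 MHz, 7.2 MHz}.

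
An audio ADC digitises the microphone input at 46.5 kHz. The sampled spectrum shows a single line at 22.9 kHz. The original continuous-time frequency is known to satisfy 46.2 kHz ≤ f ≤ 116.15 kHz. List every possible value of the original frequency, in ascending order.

69.4 kHz, 70.1 kHz, 115.9 kHz

Frequencies that alias to 22.9 kHz are k·fs ± 22.9 kHz for integer k ≥ 0.
k=0: 22.9 kHz.
k=1: 23.6 kHz, 69.4 kHz.
k=2: 70.1 kHz, 115.9 kHz.
k=3: 116.6 kHz, 162.4 kHz.
Within [46.2 kHz, 116.15 kHz]: 69.4 kHz, 70.1 kHz, 115.9 kHz.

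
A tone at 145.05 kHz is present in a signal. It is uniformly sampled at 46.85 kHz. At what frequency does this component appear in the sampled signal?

145.05 kHz mod fs = 4.5 kHz.
4.5 kHz ≤ fs/2 = 23.425 kHz, appears at 4.5 kHz.

4.5 kHz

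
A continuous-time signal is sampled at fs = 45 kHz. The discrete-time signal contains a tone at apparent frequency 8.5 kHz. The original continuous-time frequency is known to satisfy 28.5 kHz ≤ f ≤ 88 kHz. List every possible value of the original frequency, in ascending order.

Frequencies that alias to 8.5 kHz are k·fs ± 8.5 kHz for integer k ≥ 0.
k=0: 8.5 kHz.
k=1: 36.5 kHz, 53.5 kHz.
k=2: 81.5 kHz, 98.5 kHz.
k=3: 126.5 kHz, 143.5 kHz.
Within [28.5 kHz, 88 kHz]: 36.5 kHz, 53.5 kHz, 81.5 kHz.

36.5 kHz, 53.5 kHz, 81.5 kHz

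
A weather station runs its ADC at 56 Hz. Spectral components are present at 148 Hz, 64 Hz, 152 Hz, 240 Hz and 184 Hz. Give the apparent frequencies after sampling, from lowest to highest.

fs/2 = 28 Hz.
148 Hz mod fs = 36 Hz.
36 Hz > fs/2 = 28 Hz, folds to fs − 36 Hz = 20 Hz.
64 Hz mod fs = 8 Hz.
8 Hz ≤ fs/2 = 28 Hz, appears at 8 Hz.
152 Hz mod fs = 40 Hz.
40 Hz > fs/2 = 28 Hz, folds to fs − 40 Hz = 16 Hz.
240 Hz mod fs = 16 Hz.
16 Hz ≤ fs/2 = 28 Hz, appears at 16 Hz.
184 Hz mod fs = 16 Hz.
16 Hz ≤ fs/2 = 28 Hz, appears at 16 Hz.
Distinct values: {8 Hz, 16 Hz, 20 Hz}.

8 Hz, 16 Hz, 20 Hz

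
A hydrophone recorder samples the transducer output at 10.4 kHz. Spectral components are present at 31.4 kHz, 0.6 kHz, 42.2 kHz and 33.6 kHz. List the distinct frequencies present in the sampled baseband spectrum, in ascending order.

fs/2 = 5.2 kHz.
31.4 kHz mod fs = 0.2 kHz.
0.2 kHz ≤ fs/2 = 5.2 kHz, appears at 0.2 kHz.
0.6 kHz ≤ fs/2 = 5.2 kHz, passes unchanged.
42.2 kHz mod fs = 0.6 kHz.
0.6 kHz ≤ fs/2 = 5.2 kHz, appears at 0.6 kHz.
33.6 kHz mod fs = 2.4 kHz.
2.4 kHz ≤ fs/2 = 5.2 kHz, appears at 2.4 kHz.
Distinct values: {0.2 kHz, 0.6 kHz, 2.4 kHz}.

0.2 kHz, 0.6 kHz, 2.4 kHz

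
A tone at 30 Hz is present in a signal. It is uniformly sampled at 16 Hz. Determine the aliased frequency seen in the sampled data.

2 Hz

30 Hz mod fs = 14 Hz.
14 Hz > fs/2 = 8 Hz, folds to fs − 14 Hz = 2 Hz.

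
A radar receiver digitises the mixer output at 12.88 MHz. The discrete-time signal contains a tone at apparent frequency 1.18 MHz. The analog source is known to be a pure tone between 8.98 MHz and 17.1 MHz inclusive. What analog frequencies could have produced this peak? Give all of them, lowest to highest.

Frequencies that alias to 1.18 MHz are k·fs ± 1.18 MHz for integer k ≥ 0.
k=0: 1.18 MHz.
k=1: 11.7 MHz, 14.06 MHz.
k=2: 24.58 MHz, 26.94 MHz.
Within [8.98 MHz, 17.1 MHz]: 11.7 MHz, 14.06 MHz.

11.7 MHz, 14.06 MHz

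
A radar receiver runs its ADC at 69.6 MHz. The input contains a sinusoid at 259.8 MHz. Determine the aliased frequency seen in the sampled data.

259.8 MHz mod fs = 51 MHz.
51 MHz > fs/2 = 34.8 MHz, folds to fs − 51 MHz = 18.6 MHz.

18.6 MHz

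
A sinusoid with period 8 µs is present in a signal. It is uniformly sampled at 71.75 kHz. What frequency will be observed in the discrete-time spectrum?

18.5 kHz

T = 8 µs → f = 1/T = 125 kHz.
125 kHz mod fs = 53.25 kHz.
53.25 kHz > fs/2 = 35.875 kHz, folds to fs − 53.25 kHz = 18.5 kHz.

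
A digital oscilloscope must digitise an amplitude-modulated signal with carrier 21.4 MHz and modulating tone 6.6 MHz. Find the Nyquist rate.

AM sidebands sit at fc ± fm = 14.8 MHz and 28 MHz.
Highest-frequency component: 28 MHz.
Nyquist rate = 2 × 28 MHz = 56 MHz.

56 MHz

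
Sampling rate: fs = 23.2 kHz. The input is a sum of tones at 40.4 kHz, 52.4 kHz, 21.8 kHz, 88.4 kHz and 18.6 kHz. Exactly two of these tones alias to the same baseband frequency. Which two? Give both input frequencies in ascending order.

40.4 kHz, 52.4 kHz

fs/2 = 11.6 kHz.
40.4 kHz mod fs = 17.2 kHz.
17.2 kHz > fs/2 = 11.6 kHz, folds to fs − 17.2 kHz = 6 kHz.
52.4 kHz mod fs = 6 kHz.
6 kHz ≤ fs/2 = 11.6 kHz, appears at 6 kHz.
21.8 kHz > fs/2 = 11.6 kHz, folds to fs − 21.8 kHz = 1.4 kHz.
88.4 kHz mod fs = 18.8 kHz.
18.8 kHz > fs/2 = 11.6 kHz, folds to fs − 18.8 kHz = 4.4 kHz.
18.6 kHz > fs/2 = 11.6 kHz, folds to fs − 18.6 kHz = 4.6 kHz.
40.4 kHz and 52.4 kHz both map to 6 kHz.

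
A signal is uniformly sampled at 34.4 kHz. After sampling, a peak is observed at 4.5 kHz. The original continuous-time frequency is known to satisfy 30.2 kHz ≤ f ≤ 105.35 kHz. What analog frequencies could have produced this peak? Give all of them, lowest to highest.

Frequencies that alias to 4.5 kHz are k·fs ± 4.5 kHz for integer k ≥ 0.
k=0: 4.5 kHz.
k=1: 29.9 kHz, 38.9 kHz.
k=2: 64.3 kHz, 73.3 kHz.
k=3: 98.7 kHz, 107.7 kHz.
k=4: 133.1 kHz, 142.1 kHz.
Within [30.2 kHz, 105.35 kHz]: 38.9 kHz, 64.3 kHz, 73.3 kHz, 98.7 kHz.

38.9 kHz, 64.3 kHz, 73.3 kHz, 98.7 kHz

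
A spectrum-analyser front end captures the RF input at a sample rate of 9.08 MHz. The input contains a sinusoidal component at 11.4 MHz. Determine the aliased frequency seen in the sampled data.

11.4 MHz mod fs = 2.32 MHz.
2.32 MHz ≤ fs/2 = 4.54 MHz, appears at 2.32 MHz.

2.32 MHz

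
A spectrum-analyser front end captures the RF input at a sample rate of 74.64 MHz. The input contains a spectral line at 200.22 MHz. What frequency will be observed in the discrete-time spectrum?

200.22 MHz mod fs = 50.94 MHz.
50.94 MHz > fs/2 = 37.32 MHz, folds to fs − 50.94 MHz = 23.7 MHz.

23.7 MHz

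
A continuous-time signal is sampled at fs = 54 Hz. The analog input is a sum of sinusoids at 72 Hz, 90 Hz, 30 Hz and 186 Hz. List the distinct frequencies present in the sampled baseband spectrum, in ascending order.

fs/2 = 27 Hz.
72 Hz mod fs = 18 Hz.
18 Hz ≤ fs/2 = 27 Hz, appears at 18 Hz.
90 Hz mod fs = 36 Hz.
36 Hz > fs/2 = 27 Hz, folds to fs − 36 Hz = 18 Hz.
30 Hz > fs/2 = 27 Hz, folds to fs − 30 Hz = 24 Hz.
186 Hz mod fs = 24 Hz.
24 Hz ≤ fs/2 = 27 Hz, appears at 24 Hz.
Distinct values: {18 Hz, 24 Hz}.

18 Hz, 24 Hz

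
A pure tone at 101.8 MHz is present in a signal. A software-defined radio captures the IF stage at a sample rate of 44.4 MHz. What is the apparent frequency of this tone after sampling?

13 MHz

101.8 MHz mod fs = 13 MHz.
13 MHz ≤ fs/2 = 22.2 MHz, appears at 13 MHz.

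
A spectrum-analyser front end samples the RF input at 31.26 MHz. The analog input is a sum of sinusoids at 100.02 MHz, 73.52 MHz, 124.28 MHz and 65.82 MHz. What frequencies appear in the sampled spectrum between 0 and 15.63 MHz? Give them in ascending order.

fs/2 = 15.63 MHz.
100.02 MHz mod fs = 6.24 MHz.
6.24 MHz ≤ fs/2 = 15.63 MHz, appears at 6.24 MHz.
73.52 MHz mod fs = 11 MHz.
11 MHz ≤ fs/2 = 15.63 MHz, appears at 11 MHz.
124.28 MHz mod fs = 30.5 MHz.
30.5 MHz > fs/2 = 15.63 MHz, folds to fs − 30.5 MHz = 0.76 MHz.
65.82 MHz mod fs = 3.3 MHz.
3.3 MHz ≤ fs/2 = 15.63 MHz, appears at 3.3 MHz.
Distinct values: {0.76 MHz, 3.3 MHz, 6.24 MHz, 11 MHz}.

0.76 MHz, 3.3 MHz, 6.24 MHz, 11 MHz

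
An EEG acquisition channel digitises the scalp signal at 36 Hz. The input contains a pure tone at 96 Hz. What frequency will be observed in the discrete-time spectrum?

96 Hz mod fs = 24 Hz.
24 Hz > fs/2 = 18 Hz, folds to fs − 24 Hz = 12 Hz.

12 Hz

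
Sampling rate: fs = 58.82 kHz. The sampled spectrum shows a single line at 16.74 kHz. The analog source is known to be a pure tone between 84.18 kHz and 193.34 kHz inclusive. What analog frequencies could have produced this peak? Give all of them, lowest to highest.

Frequencies that alias to 16.74 kHz are k·fs ± 16.74 kHz for integer k ≥ 0.
k=0: 16.74 kHz.
k=1: 42.08 kHz, 75.56 kHz.
k=2: 100.9 kHz, 134.38 kHz.
k=3: 159.72 kHz, 193.2 kHz.
k=4: 218.54 kHz, 252.02 kHz.
Within [84.18 kHz, 193.34 kHz]: 100.9 kHz, 134.38 kHz, 159.72 kHz, 193.2 kHz.

100.9 kHz, 134.38 kHz, 159.72 kHz, 193.2 kHz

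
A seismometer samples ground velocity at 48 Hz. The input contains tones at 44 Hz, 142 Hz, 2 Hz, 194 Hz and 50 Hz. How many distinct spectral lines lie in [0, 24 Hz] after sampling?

2

fs/2 = 24 Hz.
44 Hz > fs/2 = 24 Hz, folds to fs − 44 Hz = 4 Hz.
142 Hz mod fs = 46 Hz.
46 Hz > fs/2 = 24 Hz, folds to fs − 46 Hz = 2 Hz.
2 Hz ≤ fs/2 = 24 Hz, passes unchanged.
194 Hz mod fs = 2 Hz.
2 Hz ≤ fs/2 = 24 Hz, appears at 2 Hz.
50 Hz mod fs = 2 Hz.
2 Hz ≤ fs/2 = 24 Hz, appears at 2 Hz.
Distinct values: {2 Hz, 4 Hz} → 2.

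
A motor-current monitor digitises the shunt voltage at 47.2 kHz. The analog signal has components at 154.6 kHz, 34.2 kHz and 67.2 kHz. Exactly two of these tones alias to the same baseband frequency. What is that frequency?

13 kHz

fs/2 = 23.6 kHz.
154.6 kHz mod fs = 13 kHz.
13 kHz ≤ fs/2 = 23.6 kHz, appears at 13 kHz.
34.2 kHz > fs/2 = 23.6 kHz, folds to fs − 34.2 kHz = 13 kHz.
67.2 kHz mod fs = 20 kHz.
20 kHz ≤ fs/2 = 23.6 kHz, appears at 20 kHz.
34.2 kHz and 154.6 kHz both map to 13 kHz.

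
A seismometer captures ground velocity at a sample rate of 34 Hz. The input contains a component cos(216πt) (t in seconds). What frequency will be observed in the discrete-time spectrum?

6 Hz

ω = 216π rad/s → f = ω/(2π) = 108 Hz.
108 Hz mod fs = 6 Hz.
6 Hz ≤ fs/2 = 17 Hz, appears at 6 Hz.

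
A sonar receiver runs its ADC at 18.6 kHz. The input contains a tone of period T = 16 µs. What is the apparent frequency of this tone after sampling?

6.7 kHz

T = 16 µs → f = 1/T = 62.5 kHz.
62.5 kHz mod fs = 6.7 kHz.
6.7 kHz ≤ fs/2 = 9.3 kHz, appears at 6.7 kHz.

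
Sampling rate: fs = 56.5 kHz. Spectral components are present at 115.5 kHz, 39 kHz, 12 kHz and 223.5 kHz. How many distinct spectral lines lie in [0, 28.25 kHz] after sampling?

3

fs/2 = 28.25 kHz.
115.5 kHz mod fs = 2.5 kHz.
2.5 kHz ≤ fs/2 = 28.25 kHz, appears at 2.5 kHz.
39 kHz > fs/2 = 28.25 kHz, folds to fs − 39 kHz = 17.5 kHz.
12 kHz ≤ fs/2 = 28.25 kHz, passes unchanged.
223.5 kHz mod fs = 54 kHz.
54 kHz > fs/2 = 28.25 kHz, folds to fs − 54 kHz = 2.5 kHz.
Distinct values: {2.5 kHz, 12 kHz, 17.5 kHz} → 3.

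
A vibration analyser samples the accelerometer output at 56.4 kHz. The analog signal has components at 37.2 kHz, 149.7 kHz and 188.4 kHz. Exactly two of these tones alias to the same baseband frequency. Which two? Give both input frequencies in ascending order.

fs/2 = 28.2 kHz.
37.2 kHz > fs/2 = 28.2 kHz, folds to fs − 37.2 kHz = 19.2 kHz.
149.7 kHz mod fs = 36.9 kHz.
36.9 kHz > fs/2 = 28.2 kHz, folds to fs − 36.9 kHz = 19.5 kHz.
188.4 kHz mod fs = 19.2 kHz.
19.2 kHz ≤ fs/2 = 28.2 kHz, appears at 19.2 kHz.
37.2 kHz and 188.4 kHz both map to 19.2 kHz.

37.2 kHz, 188.4 kHz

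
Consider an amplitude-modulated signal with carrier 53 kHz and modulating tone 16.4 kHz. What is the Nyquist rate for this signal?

AM sidebands sit at fc ± fm = 36.6 kHz and 69.4 kHz.
Highest-frequency component: 69.4 kHz.
Nyquist rate = 2 × 69.4 kHz = 138.8 kHz.

138.8 kHz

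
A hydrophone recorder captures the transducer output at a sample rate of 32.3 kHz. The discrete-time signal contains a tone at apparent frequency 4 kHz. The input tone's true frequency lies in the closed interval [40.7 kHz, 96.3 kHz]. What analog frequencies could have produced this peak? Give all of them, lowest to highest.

Frequencies that alias to 4 kHz are k·fs ± 4 kHz for integer k ≥ 0.
k=0: 4 kHz.
k=1: 28.3 kHz, 36.3 kHz.
k=2: 60.6 kHz, 68.6 kHz.
k=3: 92.9 kHz, 100.9 kHz.
k=4: 125.2 kHz, 133.2 kHz.
Within [40.7 kHz, 96.3 kHz]: 60.6 kHz, 68.6 kHz, 92.9 kHz.

60.6 kHz, 68.6 kHz, 92.9 kHz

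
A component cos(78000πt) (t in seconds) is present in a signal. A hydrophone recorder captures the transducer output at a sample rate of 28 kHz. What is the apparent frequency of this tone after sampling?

11 kHz

ω = 78000π rad/s → f = ω/(2π) = 39000 Hz = 39 kHz.
39 kHz mod fs = 11 kHz.
11 kHz ≤ fs/2 = 14 kHz, appears at 11 kHz.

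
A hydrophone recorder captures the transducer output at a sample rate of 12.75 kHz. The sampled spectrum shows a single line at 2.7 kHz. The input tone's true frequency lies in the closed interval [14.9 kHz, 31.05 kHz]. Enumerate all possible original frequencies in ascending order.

Frequencies that alias to 2.7 kHz are k·fs ± 2.7 kHz for integer k ≥ 0.
k=0: 2.7 kHz.
k=1: 10.05 kHz, 15.45 kHz.
k=2: 22.8 kHz, 28.2 kHz.
k=3: 35.55 kHz, 40.95 kHz.
Within [14.9 kHz, 31.05 kHz]: 15.45 kHz, 22.8 kHz, 28.2 kHz.

15.45 kHz, 22.8 kHz, 28.2 kHz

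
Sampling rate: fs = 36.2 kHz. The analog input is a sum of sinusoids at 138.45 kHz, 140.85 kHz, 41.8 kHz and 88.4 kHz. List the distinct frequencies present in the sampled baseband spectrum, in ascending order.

3.95 kHz, 5.6 kHz, 6.35 kHz, 16 kHz

fs/2 = 18.1 kHz.
138.45 kHz mod fs = 29.85 kHz.
29.85 kHz > fs/2 = 18.1 kHz, folds to fs − 29.85 kHz = 6.35 kHz.
140.85 kHz mod fs = 32.25 kHz.
32.25 kHz > fs/2 = 18.1 kHz, folds to fs − 32.25 kHz = 3.95 kHz.
41.8 kHz mod fs = 5.6 kHz.
5.6 kHz ≤ fs/2 = 18.1 kHz, appears at 5.6 kHz.
88.4 kHz mod fs = 16 kHz.
16 kHz ≤ fs/2 = 18.1 kHz, appears at 16 kHz.
Distinct values: {3.95 kHz, 5.6 kHz, 6.35 kHz, 16 kHz}.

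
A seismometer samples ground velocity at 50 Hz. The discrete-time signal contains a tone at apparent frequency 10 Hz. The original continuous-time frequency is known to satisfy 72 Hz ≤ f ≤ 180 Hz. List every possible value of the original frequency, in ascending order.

90 Hz, 110 Hz, 140 Hz, 160 Hz

Frequencies that alias to 10 Hz are k·fs ± 10 Hz for integer k ≥ 0.
k=0: 10 Hz.
k=1: 40 Hz, 60 Hz.
k=2: 90 Hz, 110 Hz.
k=3: 140 Hz, 160 Hz.
k=4: 190 Hz, 210 Hz.
Within [72 Hz, 180 Hz]: 90 Hz, 110 Hz, 140 Hz, 160 Hz.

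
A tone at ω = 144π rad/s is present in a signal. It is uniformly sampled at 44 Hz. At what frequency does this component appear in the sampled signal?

16 Hz

ω = 144π rad/s → f = ω/(2π) = 72 Hz.
72 Hz mod fs = 28 Hz.
28 Hz > fs/2 = 22 Hz, folds to fs − 28 Hz = 16 Hz.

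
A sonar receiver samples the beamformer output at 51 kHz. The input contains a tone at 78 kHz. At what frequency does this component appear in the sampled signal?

24 kHz

78 kHz mod fs = 27 kHz.
27 kHz > fs/2 = 25.5 kHz, folds to fs − 27 kHz = 24 kHz.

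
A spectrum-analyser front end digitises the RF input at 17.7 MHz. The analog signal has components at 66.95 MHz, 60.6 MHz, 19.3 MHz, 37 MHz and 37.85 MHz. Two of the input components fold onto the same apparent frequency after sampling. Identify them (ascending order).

fs/2 = 8.85 MHz.
66.95 MHz mod fs = 13.85 MHz.
13.85 MHz > fs/2 = 8.85 MHz, folds to fs − 13.85 MHz = 3.85 MHz.
60.6 MHz mod fs = 7.5 MHz.
7.5 MHz ≤ fs/2 = 8.85 MHz, appears at 7.5 MHz.
19.3 MHz mod fs = 1.6 MHz.
1.6 MHz ≤ fs/2 = 8.85 MHz, appears at 1.6 MHz.
37 MHz mod fs = 1.6 MHz.
1.6 MHz ≤ fs/2 = 8.85 MHz, appears at 1.6 MHz.
37.85 MHz mod fs = 2.45 MHz.
2.45 MHz ≤ fs/2 = 8.85 MHz, appears at 2.45 MHz.
19.3 MHz and 37 MHz both map to 1.6 MHz.

19.3 MHz, 37 MHz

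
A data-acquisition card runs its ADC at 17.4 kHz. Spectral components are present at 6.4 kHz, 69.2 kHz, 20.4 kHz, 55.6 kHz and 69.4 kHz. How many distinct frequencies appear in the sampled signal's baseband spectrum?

5

fs/2 = 8.7 kHz.
6.4 kHz ≤ fs/2 = 8.7 kHz, passes unchanged.
69.2 kHz mod fs = 17 kHz.
17 kHz > fs/2 = 8.7 kHz, folds to fs − 17 kHz = 0.4 kHz.
20.4 kHz mod fs = 3 kHz.
3 kHz ≤ fs/2 = 8.7 kHz, appears at 3 kHz.
55.6 kHz mod fs = 3.4 kHz.
3.4 kHz ≤ fs/2 = 8.7 kHz, appears at 3.4 kHz.
69.4 kHz mod fs = 17.2 kHz.
17.2 kHz > fs/2 = 8.7 kHz, folds to fs − 17.2 kHz = 0.2 kHz.
Distinct values: {0.2 kHz, 0.4 kHz, 3 kHz, 3.4 kHz, 6.4 kHz} → 5.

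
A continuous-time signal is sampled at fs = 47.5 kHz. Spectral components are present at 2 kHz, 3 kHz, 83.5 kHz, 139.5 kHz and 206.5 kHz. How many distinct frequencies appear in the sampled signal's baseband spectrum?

fs/2 = 23.75 kHz.
2 kHz ≤ fs/2 = 23.75 kHz, passes unchanged.
3 kHz ≤ fs/2 = 23.75 kHz, passes unchanged.
83.5 kHz mod fs = 36 kHz.
36 kHz > fs/2 = 23.75 kHz, folds to fs − 36 kHz = 11.5 kHz.
139.5 kHz mod fs = 44.5 kHz.
44.5 kHz > fs/2 = 23.75 kHz, folds to fs − 44.5 kHz = 3 kHz.
206.5 kHz mod fs = 16.5 kHz.
16.5 kHz ≤ fs/2 = 23.75 kHz, appears at 16.5 kHz.
Distinct values: {2 kHz, 3 kHz, 11.5 kHz, 16.5 kHz} → 4.

4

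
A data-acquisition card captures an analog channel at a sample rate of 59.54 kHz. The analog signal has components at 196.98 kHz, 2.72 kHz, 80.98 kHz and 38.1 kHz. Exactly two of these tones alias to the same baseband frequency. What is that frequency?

fs/2 = 29.77 kHz.
196.98 kHz mod fs = 18.36 kHz.
18.36 kHz ≤ fs/2 = 29.77 kHz, appears at 18.36 kHz.
2.72 kHz ≤ fs/2 = 29.77 kHz, passes unchanged.
80.98 kHz mod fs = 21.44 kHz.
21.44 kHz ≤ fs/2 = 29.77 kHz, appears at 21.44 kHz.
38.1 kHz > fs/2 = 29.77 kHz, folds to fs − 38.1 kHz = 21.44 kHz.
38.1 kHz and 80.98 kHz both map to 21.44 kHz.

21.44 kHz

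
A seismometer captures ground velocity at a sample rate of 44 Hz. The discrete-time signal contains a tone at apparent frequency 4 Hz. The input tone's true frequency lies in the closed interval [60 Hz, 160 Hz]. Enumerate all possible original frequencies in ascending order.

84 Hz, 92 Hz, 128 Hz, 136 Hz

Frequencies that alias to 4 Hz are k·fs ± 4 Hz for integer k ≥ 0.
k=0: 4 Hz.
k=1: 40 Hz, 48 Hz.
k=2: 84 Hz, 92 Hz.
k=3: 128 Hz, 136 Hz.
k=4: 172 Hz, 180 Hz.
Within [60 Hz, 160 Hz]: 84 Hz, 92 Hz, 128 Hz, 136 Hz.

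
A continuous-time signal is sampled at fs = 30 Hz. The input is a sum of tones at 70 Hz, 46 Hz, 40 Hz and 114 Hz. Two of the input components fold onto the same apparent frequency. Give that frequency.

fs/2 = 15 Hz.
70 Hz mod fs = 10 Hz.
10 Hz ≤ fs/2 = 15 Hz, appears at 10 Hz.
46 Hz mod fs = 16 Hz.
16 Hz > fs/2 = 15 Hz, folds to fs − 16 Hz = 14 Hz.
40 Hz mod fs = 10 Hz.
10 Hz ≤ fs/2 = 15 Hz, appears at 10 Hz.
114 Hz mod fs = 24 Hz.
24 Hz > fs/2 = 15 Hz, folds to fs − 24 Hz = 6 Hz.
40 Hz and 70 Hz both map to 10 Hz.

10 Hz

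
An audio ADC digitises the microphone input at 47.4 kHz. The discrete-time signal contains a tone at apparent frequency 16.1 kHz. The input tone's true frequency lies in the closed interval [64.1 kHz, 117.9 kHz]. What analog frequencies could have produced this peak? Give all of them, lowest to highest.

78.7 kHz, 110.9 kHz

Frequencies that alias to 16.1 kHz are k·fs ± 16.1 kHz for integer k ≥ 0.
k=0: 16.1 kHz.
k=1: 31.3 kHz, 63.5 kHz.
k=2: 78.7 kHz, 110.9 kHz.
k=3: 126.1 kHz, 158.3 kHz.
Within [64.1 kHz, 117.9 kHz]: 78.7 kHz, 110.9 kHz.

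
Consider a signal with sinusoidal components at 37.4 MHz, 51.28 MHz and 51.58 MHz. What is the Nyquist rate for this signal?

103.16 MHz

Highest-frequency component: 51.58 MHz.
Nyquist rate = 2 × 51.58 MHz = 103.16 MHz.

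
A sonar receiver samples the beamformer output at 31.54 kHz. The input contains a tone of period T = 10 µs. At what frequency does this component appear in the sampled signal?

T = 10 µs → f = 1/T = 100 kHz.
100 kHz mod fs = 5.38 kHz.
5.38 kHz ≤ fs/2 = 15.77 kHz, appears at 5.38 kHz.

5.38 kHz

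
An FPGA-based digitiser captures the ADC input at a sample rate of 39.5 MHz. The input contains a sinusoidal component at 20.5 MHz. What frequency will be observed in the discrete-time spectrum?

20.5 MHz > fs/2 = 19.75 MHz, folds to fs − 20.5 MHz = 19 MHz.

19 MHz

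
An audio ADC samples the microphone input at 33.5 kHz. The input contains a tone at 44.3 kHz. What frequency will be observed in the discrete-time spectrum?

44.3 kHz mod fs = 10.8 kHz.
10.8 kHz ≤ fs/2 = 16.75 kHz, appears at 10.8 kHz.

10.8 kHz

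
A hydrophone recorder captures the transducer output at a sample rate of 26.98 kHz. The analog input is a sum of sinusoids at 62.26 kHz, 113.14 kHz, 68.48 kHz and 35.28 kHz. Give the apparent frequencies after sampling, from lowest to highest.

5.22 kHz, 8.3 kHz, 12.46 kHz

fs/2 = 13.49 kHz.
62.26 kHz mod fs = 8.3 kHz.
8.3 kHz ≤ fs/2 = 13.49 kHz, appears at 8.3 kHz.
113.14 kHz mod fs = 5.22 kHz.
5.22 kHz ≤ fs/2 = 13.49 kHz, appears at 5.22 kHz.
68.48 kHz mod fs = 14.52 kHz.
14.52 kHz > fs/2 = 13.49 kHz, folds to fs − 14.52 kHz = 12.46 kHz.
35.28 kHz mod fs = 8.3 kHz.
8.3 kHz ≤ fs/2 = 13.49 kHz, appears at 8.3 kHz.
Distinct values: {5.22 kHz, 8.3 kHz, 12.46 kHz}.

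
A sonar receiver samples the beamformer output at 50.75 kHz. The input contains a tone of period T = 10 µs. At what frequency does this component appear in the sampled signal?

T = 10 µs → f = 1/T = 100 kHz.
100 kHz mod fs = 49.25 kHz.
49.25 kHz > fs/2 = 25.375 kHz, folds to fs − 49.25 kHz = 1.5 kHz.

1.5 kHz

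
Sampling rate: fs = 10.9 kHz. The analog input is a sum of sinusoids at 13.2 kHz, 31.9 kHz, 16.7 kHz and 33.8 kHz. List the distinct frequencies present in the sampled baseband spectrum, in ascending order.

0.8 kHz, 1.1 kHz, 2.3 kHz, 5.1 kHz

fs/2 = 5.45 kHz.
13.2 kHz mod fs = 2.3 kHz.
2.3 kHz ≤ fs/2 = 5.45 kHz, appears at 2.3 kHz.
31.9 kHz mod fs = 10.1 kHz.
10.1 kHz > fs/2 = 5.45 kHz, folds to fs − 10.1 kHz = 0.8 kHz.
16.7 kHz mod fs = 5.8 kHz.
5.8 kHz > fs/2 = 5.45 kHz, folds to fs − 5.8 kHz = 5.1 kHz.
33.8 kHz mod fs = 1.1 kHz.
1.1 kHz ≤ fs/2 = 5.45 kHz, appears at 1.1 kHz.
Distinct values: {0.8 kHz, 1.1 kHz, 2.3 kHz, 5.1 kHz}.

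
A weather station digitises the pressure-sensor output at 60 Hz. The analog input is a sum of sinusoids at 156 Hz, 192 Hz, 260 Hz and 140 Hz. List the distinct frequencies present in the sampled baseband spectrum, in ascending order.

12 Hz, 20 Hz, 24 Hz

fs/2 = 30 Hz.
156 Hz mod fs = 36 Hz.
36 Hz > fs/2 = 30 Hz, folds to fs − 36 Hz = 24 Hz.
192 Hz mod fs = 12 Hz.
12 Hz ≤ fs/2 = 30 Hz, appears at 12 Hz.
260 Hz mod fs = 20 Hz.
20 Hz ≤ fs/2 = 30 Hz, appears at 20 Hz.
140 Hz mod fs = 20 Hz.
20 Hz ≤ fs/2 = 30 Hz, appears at 20 Hz.
Distinct values: {12 Hz, 20 Hz, 24 Hz}.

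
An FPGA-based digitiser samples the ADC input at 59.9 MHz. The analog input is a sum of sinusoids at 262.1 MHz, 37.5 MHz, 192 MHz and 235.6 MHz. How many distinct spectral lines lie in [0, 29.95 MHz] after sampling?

fs/2 = 29.95 MHz.
262.1 MHz mod fs = 22.5 MHz.
22.5 MHz ≤ fs/2 = 29.95 MHz, appears at 22.5 MHz.
37.5 MHz > fs/2 = 29.95 MHz, folds to fs − 37.5 MHz = 22.4 MHz.
192 MHz mod fs = 12.3 MHz.
12.3 MHz ≤ fs/2 = 29.95 MHz, appears at 12.3 MHz.
235.6 MHz mod fs = 55.9 MHz.
55.9 MHz > fs/2 = 29.95 MHz, folds to fs − 55.9 MHz = 4 MHz.
Distinct values: {4 MHz, 12.3 MHz, 22.4 MHz, 22.5 MHz} → 4.

4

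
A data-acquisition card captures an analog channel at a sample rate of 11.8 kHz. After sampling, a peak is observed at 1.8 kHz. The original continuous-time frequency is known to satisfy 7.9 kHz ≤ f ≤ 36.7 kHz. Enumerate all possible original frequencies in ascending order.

10 kHz, 13.6 kHz, 21.8 kHz, 25.4 kHz, 33.6 kHz

Frequencies that alias to 1.8 kHz are k·fs ± 1.8 kHz for integer k ≥ 0.
k=0: 1.8 kHz.
k=1: 10 kHz, 13.6 kHz.
k=2: 21.8 kHz, 25.4 kHz.
k=3: 33.6 kHz, 37.2 kHz.
k=4: 45.4 kHz, 49 kHz.
Within [7.9 kHz, 36.7 kHz]: 10 kHz, 13.6 kHz, 21.8 kHz, 25.4 kHz, 33.6 kHz.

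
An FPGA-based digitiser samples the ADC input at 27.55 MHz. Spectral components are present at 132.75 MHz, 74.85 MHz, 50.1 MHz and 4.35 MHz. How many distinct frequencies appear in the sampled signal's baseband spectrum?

3

fs/2 = 13.775 MHz.
132.75 MHz mod fs = 22.55 MHz.
22.55 MHz > fs/2 = 13.775 MHz, folds to fs − 22.55 MHz = 5 MHz.
74.85 MHz mod fs = 19.75 MHz.
19.75 MHz > fs/2 = 13.775 MHz, folds to fs − 19.75 MHz = 7.8 MHz.
50.1 MHz mod fs = 22.55 MHz.
22.55 MHz > fs/2 = 13.775 MHz, folds to fs − 22.55 MHz = 5 MHz.
4.35 MHz ≤ fs/2 = 13.775 MHz, passes unchanged.
Distinct values: {4.35 MHz, 5 MHz, 7.8 MHz} → 3.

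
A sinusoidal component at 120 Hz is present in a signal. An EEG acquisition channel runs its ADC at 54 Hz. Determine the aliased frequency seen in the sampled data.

12 Hz

120 Hz mod fs = 12 Hz.
12 Hz ≤ fs/2 = 27 Hz, appears at 12 Hz.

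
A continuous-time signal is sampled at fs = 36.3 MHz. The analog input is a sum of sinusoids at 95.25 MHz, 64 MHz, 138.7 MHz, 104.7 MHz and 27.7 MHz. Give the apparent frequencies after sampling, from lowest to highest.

fs/2 = 18.15 MHz.
95.25 MHz mod fs = 22.65 MHz.
22.65 MHz > fs/2 = 18.15 MHz, folds to fs − 22.65 MHz = 13.65 MHz.
64 MHz mod fs = 27.7 MHz.
27.7 MHz > fs/2 = 18.15 MHz, folds to fs − 27.7 MHz = 8.6 MHz.
138.7 MHz mod fs = 29.8 MHz.
29.8 MHz > fs/2 = 18.15 MHz, folds to fs − 29.8 MHz = 6.5 MHz.
104.7 MHz mod fs = 32.1 MHz.
32.1 MHz > fs/2 = 18.15 MHz, folds to fs − 32.1 MHz = 4.2 MHz.
27.7 MHz > fs/2 = 18.15 MHz, folds to fs − 27.7 MHz = 8.6 MHz.
Distinct values: {4.2 MHz, 6.5 MHz, 8.6 MHz, 13.65 MHz}.

4.2 MHz, 6.5 MHz, 8.6 MHz, 13.65 MHz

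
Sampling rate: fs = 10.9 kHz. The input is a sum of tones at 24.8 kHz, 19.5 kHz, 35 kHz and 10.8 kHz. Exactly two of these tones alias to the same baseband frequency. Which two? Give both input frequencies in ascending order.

19.5 kHz, 35 kHz

fs/2 = 5.45 kHz.
24.8 kHz mod fs = 3 kHz.
3 kHz ≤ fs/2 = 5.45 kHz, appears at 3 kHz.
19.5 kHz mod fs = 8.6 kHz.
8.6 kHz > fs/2 = 5.45 kHz, folds to fs − 8.6 kHz = 2.3 kHz.
35 kHz mod fs = 2.3 kHz.
2.3 kHz ≤ fs/2 = 5.45 kHz, appears at 2.3 kHz.
10.8 kHz > fs/2 = 5.45 kHz, folds to fs − 10.8 kHz = 0.1 kHz.
19.5 kHz and 35 kHz both map to 2.3 kHz.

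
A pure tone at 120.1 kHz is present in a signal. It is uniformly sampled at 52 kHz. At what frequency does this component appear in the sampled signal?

16.1 kHz

120.1 kHz mod fs = 16.1 kHz.
16.1 kHz ≤ fs/2 = 26 kHz, appears at 16.1 kHz.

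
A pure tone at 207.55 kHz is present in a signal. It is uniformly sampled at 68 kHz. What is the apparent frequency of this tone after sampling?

3.55 kHz

207.55 kHz mod fs = 3.55 kHz.
3.55 kHz ≤ fs/2 = 34 kHz, appears at 3.55 kHz.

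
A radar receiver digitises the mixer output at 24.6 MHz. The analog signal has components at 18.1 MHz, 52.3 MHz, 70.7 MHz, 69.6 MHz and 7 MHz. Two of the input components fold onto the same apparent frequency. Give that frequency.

3.1 MHz

fs/2 = 12.3 MHz.
18.1 MHz > fs/2 = 12.3 MHz, folds to fs − 18.1 MHz = 6.5 MHz.
52.3 MHz mod fs = 3.1 MHz.
3.1 MHz ≤ fs/2 = 12.3 MHz, appears at 3.1 MHz.
70.7 MHz mod fs = 21.5 MHz.
21.5 MHz > fs/2 = 12.3 MHz, folds to fs − 21.5 MHz = 3.1 MHz.
69.6 MHz mod fs = 20.4 MHz.
20.4 MHz > fs/2 = 12.3 MHz, folds to fs − 20.4 MHz = 4.2 MHz.
7 MHz ≤ fs/2 = 12.3 MHz, passes unchanged.
52.3 MHz and 70.7 MHz both map to 3.1 MHz.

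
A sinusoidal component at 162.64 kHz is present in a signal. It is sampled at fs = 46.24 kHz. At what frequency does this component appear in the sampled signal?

22.32 kHz

162.64 kHz mod fs = 23.92 kHz.
23.92 kHz > fs/2 = 23.12 kHz, folds to fs − 23.92 kHz = 22.32 kHz.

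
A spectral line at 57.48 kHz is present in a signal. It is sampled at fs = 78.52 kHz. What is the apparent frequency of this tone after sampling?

21.04 kHz

57.48 kHz > fs/2 = 39.26 kHz, folds to fs − 57.48 kHz = 21.04 kHz.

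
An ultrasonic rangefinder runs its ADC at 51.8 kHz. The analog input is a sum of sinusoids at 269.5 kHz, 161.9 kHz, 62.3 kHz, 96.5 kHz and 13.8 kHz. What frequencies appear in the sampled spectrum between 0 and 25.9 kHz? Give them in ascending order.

fs/2 = 25.9 kHz.
269.5 kHz mod fs = 10.5 kHz.
10.5 kHz ≤ fs/2 = 25.9 kHz, appears at 10.5 kHz.
161.9 kHz mod fs = 6.5 kHz.
6.5 kHz ≤ fs/2 = 25.9 kHz, appears at 6.5 kHz.
62.3 kHz mod fs = 10.5 kHz.
10.5 kHz ≤ fs/2 = 25.9 kHz, appears at 10.5 kHz.
96.5 kHz mod fs = 44.7 kHz.
44.7 kHz > fs/2 = 25.9 kHz, folds to fs − 44.7 kHz = 7.1 kHz.
13.8 kHz ≤ fs/2 = 25.9 kHz, passes unchanged.
Distinct values: {6.5 kHz, 7.1 kHz, 10.5 kHz, 13.8 kHz}.

6.5 kHz, 7.1 kHz, 10.5 kHz, 13.8 kHz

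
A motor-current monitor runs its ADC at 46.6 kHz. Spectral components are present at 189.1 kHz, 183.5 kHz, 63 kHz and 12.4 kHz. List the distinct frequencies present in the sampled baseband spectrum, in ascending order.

2.7 kHz, 2.9 kHz, 12.4 kHz, 16.4 kHz

fs/2 = 23.3 kHz.
189.1 kHz mod fs = 2.7 kHz.
2.7 kHz ≤ fs/2 = 23.3 kHz, appears at 2.7 kHz.
183.5 kHz mod fs = 43.7 kHz.
43.7 kHz > fs/2 = 23.3 kHz, folds to fs − 43.7 kHz = 2.9 kHz.
63 kHz mod fs = 16.4 kHz.
16.4 kHz ≤ fs/2 = 23.3 kHz, appears at 16.4 kHz.
12.4 kHz ≤ fs/2 = 23.3 kHz, passes unchanged.
Distinct values: {2.7 kHz, 2.9 kHz, 12.4 kHz, 16.4 kHz}.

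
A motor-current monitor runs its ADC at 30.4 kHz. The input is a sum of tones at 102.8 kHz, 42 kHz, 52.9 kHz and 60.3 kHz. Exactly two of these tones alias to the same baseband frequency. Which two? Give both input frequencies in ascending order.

fs/2 = 15.2 kHz.
102.8 kHz mod fs = 11.6 kHz.
11.6 kHz ≤ fs/2 = 15.2 kHz, appears at 11.6 kHz.
42 kHz mod fs = 11.6 kHz.
11.6 kHz ≤ fs/2 = 15.2 kHz, appears at 11.6 kHz.
52.9 kHz mod fs = 22.5 kHz.
22.5 kHz > fs/2 = 15.2 kHz, folds to fs − 22.5 kHz = 7.9 kHz.
60.3 kHz mod fs = 29.9 kHz.
29.9 kHz > fs/2 = 15.2 kHz, folds to fs − 29.9 kHz = 0.5 kHz.
42 kHz and 102.8 kHz both map to 11.6 kHz.

42 kHz, 102.8 kHz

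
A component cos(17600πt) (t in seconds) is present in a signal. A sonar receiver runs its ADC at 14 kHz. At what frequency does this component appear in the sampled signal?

5.2 kHz

ω = 17600π rad/s → f = ω/(2π) = 8800 Hz = 8.8 kHz.
8.8 kHz > fs/2 = 7 kHz, folds to fs − 8.8 kHz = 5.2 kHz.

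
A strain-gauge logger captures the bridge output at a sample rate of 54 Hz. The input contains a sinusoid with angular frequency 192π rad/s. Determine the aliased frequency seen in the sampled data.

ω = 192π rad/s → f = ω/(2π) = 96 Hz.
96 Hz mod fs = 42 Hz.
42 Hz > fs/2 = 27 Hz, folds to fs − 42 Hz = 12 Hz.

12 Hz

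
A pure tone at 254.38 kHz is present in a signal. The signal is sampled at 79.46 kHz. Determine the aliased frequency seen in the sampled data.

254.38 kHz mod fs = 16 kHz.
16 kHz ≤ fs/2 = 39.73 kHz, appears at 16 kHz.

16 kHz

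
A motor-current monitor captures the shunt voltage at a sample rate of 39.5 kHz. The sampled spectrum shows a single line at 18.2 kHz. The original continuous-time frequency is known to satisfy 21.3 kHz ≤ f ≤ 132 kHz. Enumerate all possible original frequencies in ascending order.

21.3 kHz, 57.7 kHz, 60.8 kHz, 97.2 kHz, 100.3 kHz

Frequencies that alias to 18.2 kHz are k·fs ± 18.2 kHz for integer k ≥ 0.
k=0: 18.2 kHz.
k=1: 21.3 kHz, 57.7 kHz.
k=2: 60.8 kHz, 97.2 kHz.
k=3: 100.3 kHz, 136.7 kHz.
k=4: 139.8 kHz, 176.2 kHz.
Within [21.3 kHz, 132 kHz]: 21.3 kHz, 57.7 kHz, 60.8 kHz, 97.2 kHz, 100.3 kHz.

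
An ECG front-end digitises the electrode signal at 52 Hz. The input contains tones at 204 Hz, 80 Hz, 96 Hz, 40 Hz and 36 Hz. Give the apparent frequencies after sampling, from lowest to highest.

fs/2 = 26 Hz.
204 Hz mod fs = 48 Hz.
48 Hz > fs/2 = 26 Hz, folds to fs − 48 Hz = 4 Hz.
80 Hz mod fs = 28 Hz.
28 Hz > fs/2 = 26 Hz, folds to fs − 28 Hz = 24 Hz.
96 Hz mod fs = 44 Hz.
44 Hz > fs/2 = 26 Hz, folds to fs − 44 Hz = 8 Hz.
40 Hz > fs/2 = 26 Hz, folds to fs − 40 Hz = 12 Hz.
36 Hz > fs/2 = 26 Hz, folds to fs − 36 Hz = 16 Hz.
Distinct values: {4 Hz, 8 Hz, 12 Hz, 16 Hz, 24 Hz}.

4 Hz, 8 Hz, 12 Hz, 16 Hz, 24 Hz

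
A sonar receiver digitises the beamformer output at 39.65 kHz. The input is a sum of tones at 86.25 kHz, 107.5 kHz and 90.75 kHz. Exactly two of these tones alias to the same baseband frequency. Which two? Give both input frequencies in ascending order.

fs/2 = 19.825 kHz.
86.25 kHz mod fs = 6.95 kHz.
6.95 kHz ≤ fs/2 = 19.825 kHz, appears at 6.95 kHz.
107.5 kHz mod fs = 28.2 kHz.
28.2 kHz > fs/2 = 19.825 kHz, folds to fs − 28.2 kHz = 11.45 kHz.
90.75 kHz mod fs = 11.45 kHz.
11.45 kHz ≤ fs/2 = 19.825 kHz, appears at 11.45 kHz.
90.75 kHz and 107.5 kHz both map to 11.45 kHz.

90.75 kHz, 107.5 kHz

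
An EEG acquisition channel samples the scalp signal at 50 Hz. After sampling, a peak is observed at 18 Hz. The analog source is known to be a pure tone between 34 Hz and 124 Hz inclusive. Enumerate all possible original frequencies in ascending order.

Frequencies that alias to 18 Hz are k·fs ± 18 Hz for integer k ≥ 0.
k=0: 18 Hz.
k=1: 32 Hz, 68 Hz.
k=2: 82 Hz, 118 Hz.
k=3: 132 Hz, 168 Hz.
Within [34 Hz, 124 Hz]: 68 Hz, 82 Hz, 118 Hz.

68 Hz, 82 Hz, 118 Hz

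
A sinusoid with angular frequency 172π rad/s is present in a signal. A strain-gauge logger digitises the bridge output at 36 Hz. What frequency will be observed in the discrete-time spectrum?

ω = 172π rad/s → f = ω/(2π) = 86 Hz.
86 Hz mod fs = 14 Hz.
14 Hz ≤ fs/2 = 18 Hz, appears at 14 Hz.

14 Hz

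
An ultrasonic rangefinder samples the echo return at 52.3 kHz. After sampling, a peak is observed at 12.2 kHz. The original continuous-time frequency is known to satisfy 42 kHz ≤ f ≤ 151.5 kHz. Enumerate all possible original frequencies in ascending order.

Frequencies that alias to 12.2 kHz are k·fs ± 12.2 kHz for integer k ≥ 0.
k=0: 12.2 kHz.
k=1: 40.1 kHz, 64.5 kHz.
k=2: 92.4 kHz, 116.8 kHz.
k=3: 144.7 kHz, 169.1 kHz.
k=4: 197 kHz, 221.4 kHz.
Within [42 kHz, 151.5 kHz]: 64.5 kHz, 92.4 kHz, 116.8 kHz, 144.7 kHz.

64.5 kHz, 92.4 kHz, 116.8 kHz, 144.7 kHz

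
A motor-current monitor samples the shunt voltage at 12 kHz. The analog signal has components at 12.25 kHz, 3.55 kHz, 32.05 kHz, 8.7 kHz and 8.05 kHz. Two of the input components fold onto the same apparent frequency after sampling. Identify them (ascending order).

fs/2 = 6 kHz.
12.25 kHz mod fs = 0.25 kHz.
0.25 kHz ≤ fs/2 = 6 kHz, appears at 0.25 kHz.
3.55 kHz ≤ fs/2 = 6 kHz, passes unchanged.
32.05 kHz mod fs = 8.05 kHz.
8.05 kHz > fs/2 = 6 kHz, folds to fs − 8.05 kHz = 3.95 kHz.
8.7 kHz > fs/2 = 6 kHz, folds to fs − 8.7 kHz = 3.3 kHz.
8.05 kHz > fs/2 = 6 kHz, folds to fs − 8.05 kHz = 3.95 kHz.
8.05 kHz and 32.05 kHz both map to 3.95 kHz.

8.05 kHz, 32.05 kHz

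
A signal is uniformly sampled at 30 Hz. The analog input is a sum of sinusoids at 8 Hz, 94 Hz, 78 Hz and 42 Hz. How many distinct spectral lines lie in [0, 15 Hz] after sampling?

3

fs/2 = 15 Hz.
8 Hz ≤ fs/2 = 15 Hz, passes unchanged.
94 Hz mod fs = 4 Hz.
4 Hz ≤ fs/2 = 15 Hz, appears at 4 Hz.
78 Hz mod fs = 18 Hz.
18 Hz > fs/2 = 15 Hz, folds to fs − 18 Hz = 12 Hz.
42 Hz mod fs = 12 Hz.
12 Hz ≤ fs/2 = 15 Hz, appears at 12 Hz.
Distinct values: {4 Hz, 8 Hz, 12 Hz} → 3.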